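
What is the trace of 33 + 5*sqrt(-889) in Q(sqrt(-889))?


Tr(a + b*sqrt(d)) = (a + b*sqrt(d)) + (a - b*sqrt(d)) = 2a
= 2 * (33)
= 66

66


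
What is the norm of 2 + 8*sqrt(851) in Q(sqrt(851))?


N(a + b*sqrt(d)) = a^2 - d*b^2
= (2)^2 - (851)*(8)^2
= 4 - 54464
= -54460

-54460


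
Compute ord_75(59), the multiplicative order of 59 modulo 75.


We want ord_75(59), the smallest k >= 1 with 59^k = 1 mod 75.
n = 75 = 3 * 5^2, phi(75) = 40; the order divides phi(n).
Divisors of 40: 1, 2, 4, 5, 8, 10, 20, 40
Repeated squaring mod 75: 59^1 = 59, 59^2 = 31, 59^4 = 61, 59^8 = 46, 59^16 = 16, 59^32 = 31
Test divisors in increasing order:
  k=1: 59^1 = 59 mod 75
  k=2: 59^2 = 31 mod 75
  k=4: 59^4 = 61 mod 75
  k=5: 59^5 = 61 * 59 = 74 mod 75
  k=8: 59^8 = 46 mod 75
  k=10: 59^10 = 46 * 31 = 1 mod 75  <- first divisor giving 1
Order = 10

10


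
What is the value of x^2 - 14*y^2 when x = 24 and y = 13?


x^2 - d*y^2
= 24^2 - 14*13^2
= 576 - 2366
= -1790

-1790


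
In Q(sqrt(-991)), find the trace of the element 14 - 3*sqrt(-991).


Tr(a + b*sqrt(d)) = (a + b*sqrt(d)) + (a - b*sqrt(d)) = 2a
= 2 * (14)
= 28

28


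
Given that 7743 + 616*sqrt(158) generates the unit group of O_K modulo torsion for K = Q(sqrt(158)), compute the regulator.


epsilon = 7743 + 616*sqrt(158)
= 15485.9999
R = ln(15485.9999)
= 9.6477

9.6477


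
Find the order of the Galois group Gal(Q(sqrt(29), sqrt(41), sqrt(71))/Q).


The 3 square roots of distinct primes are multiplicatively independent over Q,
so [K:Q] = 2^3 and Gal(K/Q) is isomorphic to (Z/2Z)^3.
|Gal| = 2^3 = 8

8


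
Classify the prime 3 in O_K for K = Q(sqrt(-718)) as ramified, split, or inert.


K = Q(sqrt(-718)). Since d mod 4 = 2, disc(K) = -2872.
Check p | disc: -2872 mod 3 = 2.
p does not divide disc. Compute Legendre symbol (d/p):
2^((3-1)/2) mod 3 = -1
(d/p) = -1, so p is inert: (p) stays prime with e=1, f=2, g=1.
Therefore p is inert.

inert


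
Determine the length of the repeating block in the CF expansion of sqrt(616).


Run the CF algorithm for sqrt(616).
a_0 = floor(sqrt(616)) = 24; set m_0=0, q_0=1.
Recurrence: m' = q*a - m,  q' = (d - m'^2)/q,  a' = floor((a_0 + m')/q').
  step 1: m=24, q=40, a=1
  step 2: m=16, q=9, a=4
  step 3: m=20, q=24, a=1
  step 4: m=4, q=25, a=1
  step 5: m=21, q=7, a=6
  step 6: m=21, q=25, a=1
  step 7: m=4, q=24, a=1
  step 8: m=20, q=9, a=4
  step 9: m=16, q=40, a=1
  step 10: m=24, q=1, a=48
a_10 = 2*a_0 = 48, so the period closes here.
sqrt(616) = [24; 1, 4, 1, 1, 6, 1, 1, 4, 1, 48]
Period length = 10

10


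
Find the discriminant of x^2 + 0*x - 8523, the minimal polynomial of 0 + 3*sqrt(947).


The element 0 + 3*sqrt(947) has minimal polynomial:
x^2 + 0*x - 8523
Discriminant = (0)^2 - 4*(-8523)
= 0 + 34092
= 34092

34092


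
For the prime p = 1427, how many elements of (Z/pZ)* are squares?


For prime p, the number of non-zero quadratic residues is (p-1)/2.
= (1427-1)/2
= 713

713


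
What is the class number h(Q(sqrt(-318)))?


K = Q(sqrt(-318)). d mod 4 = 2, so D = disc(K) = 4d = -1272
h(K) equals the number of primitive reduced positive-definite forms (a, b, c) = a*x^2 + b*x*y + c*y^2 with b^2 - 4ac = D,
where reduced means |b| <= a <= c, with b >= 0 whenever |b| = a or a = c, and primitive means gcd(a, b, c) = 1.
Reduced forces 3a^2 <= |D| = 1272, so 1 <= a <= 20; b must have the parity of D, and c = (b^2 - D)/(4a) must be an integer >= a.
Enumerate a = 1..20, b in [-a, a]:
  a=1: (1, 0, 318)  [1]
  a=2: (2, 0, 159)  [1]
  a=3: (3, 0, 106)  [1]
  a=4..5: none
  a=6: (6, 0, 53)  [1]
  a=7: (7, -4, 46), (7, 4, 46)  [2]
  a=8..10: none
  a=11: (11, -2, 29), (11, 2, 29)  [2]
  a=12..13: none
  a=14: (14, -4, 23), (14, 4, 23)  [2]
  a=15..18: none
  a=19: (19, -18, 21), (19, 18, 21)  [2]
  a=20: none
Total reduced forms: 1 + 1 + 1 + 1 + 2 + 2 + 2 + 2 = 12
h = 12

12


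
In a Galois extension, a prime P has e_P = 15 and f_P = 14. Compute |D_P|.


|D_P| = e * f
= 15 * 14
= 210

210


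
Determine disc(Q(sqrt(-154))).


For K = Q(sqrt(d)) with d squarefree: disc(K) = d if d = 1 mod 4, and disc(K) = 4d if d = 2 or 3 mod 4.
Here d = -154, and d mod 4 = 2.
d = 2 mod 4, not 1 (O_K = Z[sqrt(d)]), so disc(K) = 4d = 4 * (-154) = -616

-616


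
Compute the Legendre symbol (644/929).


p = 929 is prime, so compute (644/929) with the reciprocity algorithm (Jacobi-symbol steps: pull out 2s via (2/n), flip via reciprocity, reduce):
  pull out 2: (2/929) = +1  (since 929 mod 8 = 1)
  pull out 2: (2/929) = +1  (since 929 mod 8 = 1)
  reciprocity: (161/929) -> +(929/161)
  reduce: (124/161)
  pull out 2: (2/161) = +1  (since 161 mod 8 = 1)
  pull out 2: (2/161) = +1  (since 161 mod 8 = 1)
  reciprocity: (31/161) -> +(161/31)
  reduce: (6/31)
  pull out 2: (2/31) = +1  (since 31 mod 8 = 7)
  reciprocity: (3/31) -> -(31/3)
  reduce: (1/3)
  (1/3) = 1
Product of signs = -1
(644/929) = -1

-1


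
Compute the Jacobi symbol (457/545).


Compute (457/545) via quadratic reciprocity:
  reciprocity: (457/545) -> +(545/457)
  reduce: (88/457)
  pull out 2: (2/457) = +1  (since 457 mod 8 = 1)
  pull out 2: (2/457) = +1  (since 457 mod 8 = 1)
  pull out 2: (2/457) = +1  (since 457 mod 8 = 1)
  reciprocity: (11/457) -> +(457/11)
  reduce: (6/11)
  pull out 2: (2/11) = -1  (since 11 mod 8 = 3)
  reciprocity: (3/11) -> -(11/3)
  reduce: (2/3)
  pull out 2: (2/3) = -1  (since 3 mod 8 = 3)
  (1/3) = 1
Product of signs = -1

-1


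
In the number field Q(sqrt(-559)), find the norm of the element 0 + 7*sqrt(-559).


N(a + b*sqrt(d)) = a^2 - d*b^2
= (0)^2 - (-559)*(7)^2
= 0 + 27391
= 27391

27391


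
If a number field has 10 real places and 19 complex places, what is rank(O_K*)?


By Dirichlet's unit theorem:
rank = r1 + r2 - 1
= 10 + 19 - 1
= 28

28


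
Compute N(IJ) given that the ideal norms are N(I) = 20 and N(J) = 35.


N(IJ) = N(I) * N(J)
= 20 * 35
= 700

700


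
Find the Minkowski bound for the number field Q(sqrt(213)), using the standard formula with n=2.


d = 213, d mod 4 = 1, so disc(K) = d = 213; |disc(K)| = 213
Real quadratic field, so n = 2, s = r2 = 0, r1 = 2
M = (n!/n^n) * (4/pi)^s * sqrt(|disc(K)|) = (2!/2^2) * (4/pi)^0 * sqrt(213)
= 0.5 * 1.000000 * 14.594520
= 7.2973

7.2973


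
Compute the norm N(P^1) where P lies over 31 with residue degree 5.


N(P^a) = p^(a*f)
= 31^(1*5)
= 31^5
= 28629151

28629151


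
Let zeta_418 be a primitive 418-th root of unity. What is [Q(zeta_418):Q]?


The degree equals Euler's totient phi(418).
418 = 2 * 11 * 19
phi(418) = 180

180


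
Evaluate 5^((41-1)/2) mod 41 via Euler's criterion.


p = 41 is prime and the exponent is (p-1)/2 = 20, so by Euler's criterion 5^20 = (5/41) = +1 or -1 mod 41.
Compute by square-and-multiply:
  20 = 16 + 4 (binary 10100)
  Repeated squaring mod 41: 5^1 = 5, 5^2 = 25, 5^4 = 10, 5^8 = 18, 5^16 = 37
  5^20 = 5^16 * 5^4 = 37 * 10 mod 41
    37 * 10 = 370 = 1 mod 41
  5^20 = 1 mod 41
Result 1: 5 is a quadratic residue mod 41.
5^20 mod 41 = 1

1


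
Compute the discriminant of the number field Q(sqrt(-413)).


For K = Q(sqrt(d)) with d squarefree: disc(K) = d if d = 1 mod 4, and disc(K) = 4d if d = 2 or 3 mod 4.
Here d = -413, and d mod 4 = 3.
d = 3 mod 4, not 1 (O_K = Z[sqrt(d)]), so disc(K) = 4d = 4 * (-413) = -1652

-1652


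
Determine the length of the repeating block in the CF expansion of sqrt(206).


Run the CF algorithm for sqrt(206).
a_0 = floor(sqrt(206)) = 14; set m_0=0, q_0=1.
Recurrence: m' = q*a - m,  q' = (d - m'^2)/q,  a' = floor((a_0 + m')/q').
  step 1: m=14, q=10, a=2
  step 2: m=6, q=17, a=1
  step 3: m=11, q=5, a=5
  step 4: m=14, q=2, a=14
  step 5: m=14, q=5, a=5
  step 6: m=11, q=17, a=1
  step 7: m=6, q=10, a=2
  step 8: m=14, q=1, a=28
a_8 = 2*a_0 = 28, so the period closes here.
sqrt(206) = [14; 2, 1, 5, 14, 5, 1, 2, 28]
Period length = 8

8


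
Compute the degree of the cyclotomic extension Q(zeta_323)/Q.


The degree equals Euler's totient phi(323).
323 = 17 * 19
phi(323) = 288

288


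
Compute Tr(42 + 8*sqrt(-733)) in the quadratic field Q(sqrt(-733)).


Tr(a + b*sqrt(d)) = (a + b*sqrt(d)) + (a - b*sqrt(d)) = 2a
= 2 * (42)
= 84

84


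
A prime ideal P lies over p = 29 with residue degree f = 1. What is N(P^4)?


N(P^a) = p^(a*f)
= 29^(4*1)
= 29^4
= 707281

707281


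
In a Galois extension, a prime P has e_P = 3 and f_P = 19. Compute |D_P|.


|D_P| = e * f
= 3 * 19
= 57

57


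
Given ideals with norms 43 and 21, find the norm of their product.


N(IJ) = N(I) * N(J)
= 43 * 21
= 903

903


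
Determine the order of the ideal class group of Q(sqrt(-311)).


K = Q(sqrt(-311)). d mod 4 = 1, so D = disc(K) = d = -311
h(K) equals the number of primitive reduced positive-definite forms (a, b, c) = a*x^2 + b*x*y + c*y^2 with b^2 - 4ac = D,
where reduced means |b| <= a <= c, with b >= 0 whenever |b| = a or a = c, and primitive means gcd(a, b, c) = 1.
Reduced forces 3a^2 <= |D| = 311, so 1 <= a <= 10; b must have the parity of D, and c = (b^2 - D)/(4a) must be an integer >= a.
Enumerate a = 1..10, b in [-a, a]:
  a=1: (1, 1, 78)  [1]
  a=2: (2, -1, 39), (2, 1, 39)  [2]
  a=3: (3, -1, 26), (3, 1, 26)  [2]
  a=4: (4, -3, 20), (4, 3, 20)  [2]
  a=5: (5, -3, 16), (5, 3, 16)  [2]
  a=6: (6, -5, 14), (6, -1, 13), (6, 1, 13), (6, 5, 14)  [4]
  a=7: (7, -5, 12), (7, 5, 12)  [2]
  a=8: (8, -3, 10), (8, 3, 10)  [2]
  a=9: (9, -7, 10), (9, 7, 10)  [2]
  a=10: none
Total reduced forms: 1 + 2 + 2 + 2 + 2 + 4 + 2 + 2 + 2 = 19
h = 19

19


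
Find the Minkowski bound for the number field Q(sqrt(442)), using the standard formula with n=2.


d = 442, d mod 4 = 2, so disc(K) = 4d = 1768; |disc(K)| = 1768
Real quadratic field, so n = 2, s = r2 = 0, r1 = 2
M = (n!/n^n) * (4/pi)^s * sqrt(|disc(K)|) = (2!/2^2) * (4/pi)^0 * sqrt(1768)
= 0.5 * 1.000000 * 42.047592
= 21.0238

21.0238


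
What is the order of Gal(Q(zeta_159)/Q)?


|Gal(Q(zeta_159)/Q)| = phi(159)
= 104

104


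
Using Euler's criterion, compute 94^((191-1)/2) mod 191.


p = 191 is prime and the exponent is (p-1)/2 = 95, so by Euler's criterion 94^95 = (94/191) = +1 or -1 mod 191.
Compute by square-and-multiply:
  95 = 64 + 16 + 8 + 4 + 2 + 1 (binary 1011111)
  Repeated squaring mod 191: 94^1 = 94, 94^2 = 50, 94^4 = 17, 94^8 = 98, 94^16 = 54, 94^32 = 51, 94^64 = 118
  94^95 = 94^64 * 94^16 * 94^8 * 94^4 * 94^2 * 94^1 = 118 * 54 * 98 * 17 * 50 * 94 mod 191
    118 * 54 = 6372 = 69 mod 191
    69 * 98 = 6762 = 77 mod 191
    77 * 17 = 1309 = 163 mod 191
    163 * 50 = 8150 = 128 mod 191
    128 * 94 = 12032 = 190 mod 191
  94^95 = 190 mod 191
Result 190 = p - 1 = -1 mod 191: 94 is a quadratic non-residue mod 191. As a residue in [0, p-1] the value is 190.
94^95 mod 191 = 190

190


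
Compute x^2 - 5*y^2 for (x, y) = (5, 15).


x^2 - d*y^2
= 5^2 - 5*15^2
= 25 - 1125
= -1100

-1100


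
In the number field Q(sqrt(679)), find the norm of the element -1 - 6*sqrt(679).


N(a + b*sqrt(d)) = a^2 - d*b^2
= (-1)^2 - (679)*(-6)^2
= 1 - 24444
= -24443

-24443


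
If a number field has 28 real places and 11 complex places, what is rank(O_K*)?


By Dirichlet's unit theorem:
rank = r1 + r2 - 1
= 28 + 11 - 1
= 38

38


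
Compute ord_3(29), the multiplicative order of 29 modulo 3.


We want ord_3(29), the smallest k >= 1 with 29^k = 1 mod 3.
n = 3 = 3, phi(3) = 2; the order divides phi(n).
Divisors of 2: 1, 2
Repeated squaring mod 3: 29^1 = 2, 29^2 = 1
Test divisors in increasing order:
  k=1: 29^1 = 2 mod 3
  k=2: 29^2 = 1 mod 3  <- first divisor giving 1
Order = 2

2


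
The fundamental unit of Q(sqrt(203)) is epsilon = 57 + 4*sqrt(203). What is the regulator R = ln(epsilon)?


epsilon = 57 + 4*sqrt(203)
= 113.9912
R = ln(113.9912)
= 4.7361

4.7361


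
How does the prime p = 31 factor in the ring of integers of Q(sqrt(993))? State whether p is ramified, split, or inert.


K = Q(sqrt(993)). Since d mod 4 = 1, disc(K) = 993.
Check p | disc: 993 mod 31 = 1.
p does not divide disc. Compute Legendre symbol (d/p):
1^((31-1)/2) mod 31 = 1
(d/p) = 1, so p splits: (p) = P*P' with e=1, f=1, g=2.
Therefore p is split.

split


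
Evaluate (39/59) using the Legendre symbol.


p = 59 is prime, so compute (39/59) with the reciprocity algorithm (Jacobi-symbol steps: pull out 2s via (2/n), flip via reciprocity, reduce):
  reciprocity: (39/59) -> -(59/39)
  reduce: (20/39)
  pull out 2: (2/39) = +1  (since 39 mod 8 = 7)
  pull out 2: (2/39) = +1  (since 39 mod 8 = 7)
  reciprocity: (5/39) -> +(39/5)
  reduce: (4/5)
  pull out 2: (2/5) = -1  (since 5 mod 8 = 5)
  pull out 2: (2/5) = -1  (since 5 mod 8 = 5)
  (1/5) = 1
Product of signs = -1
(39/59) = -1

-1


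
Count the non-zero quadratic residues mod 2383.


For prime p, the number of non-zero quadratic residues is (p-1)/2.
= (2383-1)/2
= 1191

1191


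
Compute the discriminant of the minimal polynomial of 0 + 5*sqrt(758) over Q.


The element 0 + 5*sqrt(758) has minimal polynomial:
x^2 + 0*x - 18950
Discriminant = (0)^2 - 4*(-18950)
= 0 + 75800
= 75800

75800


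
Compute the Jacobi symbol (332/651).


Compute (332/651) via quadratic reciprocity:
  pull out 2: (2/651) = -1  (since 651 mod 8 = 3)
  pull out 2: (2/651) = -1  (since 651 mod 8 = 3)
  reciprocity: (83/651) -> -(651/83)
  reduce: (70/83)
  pull out 2: (2/83) = -1  (since 83 mod 8 = 3)
  reciprocity: (35/83) -> -(83/35)
  reduce: (13/35)
  reciprocity: (13/35) -> +(35/13)
  reduce: (9/13)
  reciprocity: (9/13) -> +(13/9)
  reduce: (4/9)
  pull out 2: (2/9) = +1  (since 9 mod 8 = 1)
  pull out 2: (2/9) = +1  (since 9 mod 8 = 1)
  (1/9) = 1
Product of signs = -1

-1


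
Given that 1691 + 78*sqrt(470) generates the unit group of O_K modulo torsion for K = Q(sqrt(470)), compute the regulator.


epsilon = 1691 + 78*sqrt(470)
= 3381.9997
R = ln(3381.9997)
= 8.1262

8.1262


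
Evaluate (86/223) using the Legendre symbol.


p = 223 is prime, so compute (86/223) with the reciprocity algorithm (Jacobi-symbol steps: pull out 2s via (2/n), flip via reciprocity, reduce):
  pull out 2: (2/223) = +1  (since 223 mod 8 = 7)
  reciprocity: (43/223) -> -(223/43)
  reduce: (8/43)
  pull out 2: (2/43) = -1  (since 43 mod 8 = 3)
  pull out 2: (2/43) = -1  (since 43 mod 8 = 3)
  pull out 2: (2/43) = -1  (since 43 mod 8 = 3)
  (1/43) = 1
Product of signs = 1
(86/223) = 1

1


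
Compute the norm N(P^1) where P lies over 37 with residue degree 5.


N(P^a) = p^(a*f)
= 37^(1*5)
= 37^5
= 69343957

69343957


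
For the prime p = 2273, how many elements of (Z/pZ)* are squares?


For prime p, the number of non-zero quadratic residues is (p-1)/2.
= (2273-1)/2
= 1136

1136


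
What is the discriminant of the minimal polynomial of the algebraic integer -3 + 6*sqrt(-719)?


The element -3 + 6*sqrt(-719) has minimal polynomial:
x^2 + 6*x + 25893
Discriminant = (6)^2 - 4*(25893)
= 36 - 103572
= -103536

-103536


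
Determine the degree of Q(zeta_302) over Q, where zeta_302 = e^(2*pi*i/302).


The degree equals Euler's totient phi(302).
302 = 2 * 151
phi(302) = 150

150


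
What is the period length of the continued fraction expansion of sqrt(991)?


Run the CF algorithm for sqrt(991).
a_0 = floor(sqrt(991)) = 31; set m_0=0, q_0=1.
Recurrence: m' = q*a - m,  q' = (d - m'^2)/q,  a' = floor((a_0 + m')/q').
  step 1: m=31, q=30, a=2
  step 2: m=29, q=5, a=12
  step 3: m=31, q=6, a=10
  step 4: m=29, q=25, a=2
  step 5: m=21, q=22, a=2
  step 6: m=23, q=21, a=2
  step 7: m=19, q=30, a=1
  step 8: m=11, q=29, a=1
  step 9: m=18, q=23, a=2
  step 10: m=28, q=9, a=6
  step 11: m=26, q=35, a=1
  step 12: m=9, q=26, a=1
  step 13: m=17, q=27, a=1
  step 14: m=10, q=33, a=1
  step 15: m=23, q=14, a=3
  step 16: m=19, q=45, a=1
  step 17: m=26, q=7, a=8
  step 18: m=30, q=13, a=4
  step 19: m=22, q=39, a=1
  step 20: m=17, q=18, a=2
  step 21: m=19, q=35, a=1
  step 22: m=16, q=21, a=2
  step 23: m=26, q=15, a=3
  step 24: m=19, q=42, a=1
  step 25: m=23, q=11, a=4
  step 26: m=21, q=50, a=1
  step 27: m=29, q=3, a=20
  step 28: m=31, q=10, a=6
  step 29: m=29, q=15, a=4
  step 30: m=31, q=2, a=31
  step 31: m=31, q=15, a=4
  step 32: m=29, q=10, a=6
  step 33: m=31, q=3, a=20
  step 34: m=29, q=50, a=1
  step 35: m=21, q=11, a=4
  step 36: m=23, q=42, a=1
  step 37: m=19, q=15, a=3
  step 38: m=26, q=21, a=2
  step 39: m=16, q=35, a=1
  step 40: m=19, q=18, a=2
  step 41: m=17, q=39, a=1
  step 42: m=22, q=13, a=4
  step 43: m=30, q=7, a=8
  step 44: m=26, q=45, a=1
  step 45: m=19, q=14, a=3
  step 46: m=23, q=33, a=1
  step 47: m=10, q=27, a=1
  step 48: m=17, q=26, a=1
  step 49: m=9, q=35, a=1
  step 50: m=26, q=9, a=6
  step 51: m=28, q=23, a=2
  step 52: m=18, q=29, a=1
  step 53: m=11, q=30, a=1
  step 54: m=19, q=21, a=2
  step 55: m=23, q=22, a=2
  step 56: m=21, q=25, a=2
  step 57: m=29, q=6, a=10
  step 58: m=31, q=5, a=12
  step 59: m=29, q=30, a=2
  step 60: m=31, q=1, a=62
a_60 = 2*a_0 = 62, so the period closes here.
sqrt(991) = [31; 2, 12, 10, 2, 2, 2, 1, 1, 2, 6, 1, 1, 1, 1, 3, 1, 8, 4, 1, 2, 1, 2, 3, 1, 4, 1, 20, 6, 4, 31, 4, 6, 20, 1, 4, 1, 3, 2, 1, 2, 1, 4, 8, 1, 3, 1, 1, 1, 1, 6, 2, 1, 1, 2, 2, 2, 10, 12, 2, 62]
Period length = 60

60


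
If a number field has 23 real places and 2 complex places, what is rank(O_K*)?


By Dirichlet's unit theorem:
rank = r1 + r2 - 1
= 23 + 2 - 1
= 24

24


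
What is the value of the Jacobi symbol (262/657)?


Compute (262/657) via quadratic reciprocity:
  pull out 2: (2/657) = +1  (since 657 mod 8 = 1)
  reciprocity: (131/657) -> +(657/131)
  reduce: (2/131)
  pull out 2: (2/131) = -1  (since 131 mod 8 = 3)
  (1/131) = 1
Product of signs = -1

-1


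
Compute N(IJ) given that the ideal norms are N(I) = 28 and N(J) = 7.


N(IJ) = N(I) * N(J)
= 28 * 7
= 196

196


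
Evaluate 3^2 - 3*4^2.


x^2 - d*y^2
= 3^2 - 3*4^2
= 9 - 48
= -39

-39


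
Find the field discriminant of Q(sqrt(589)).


For K = Q(sqrt(d)) with d squarefree: disc(K) = d if d = 1 mod 4, and disc(K) = 4d if d = 2 or 3 mod 4.
Here d = 589, and d mod 4 = 1.
d = 1 mod 4 (O_K = Z[(1+sqrt(d))/2]), so disc(K) = d = 589

589


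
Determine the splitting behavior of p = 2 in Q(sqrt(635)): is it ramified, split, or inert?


K = Q(sqrt(635)). Since d mod 4 = 3, disc(K) = 2540.
Check p | disc: 2540 mod 2 = 0.
p divides disc, so p ramifies: (p) = P^2 with e=2, f=1, g=1.
Therefore p is ramified.

ramified


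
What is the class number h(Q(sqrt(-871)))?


K = Q(sqrt(-871)). d mod 4 = 1, so D = disc(K) = d = -871
h(K) equals the number of primitive reduced positive-definite forms (a, b, c) = a*x^2 + b*x*y + c*y^2 with b^2 - 4ac = D,
where reduced means |b| <= a <= c, with b >= 0 whenever |b| = a or a = c, and primitive means gcd(a, b, c) = 1.
Reduced forces 3a^2 <= |D| = 871, so 1 <= a <= 17; b must have the parity of D, and c = (b^2 - D)/(4a) must be an integer >= a.
Enumerate a = 1..17, b in [-a, a]:
  a=1: (1, 1, 218)  [1]
  a=2: (2, -1, 109), (2, 1, 109)  [2]
  a=3: none
  a=4: (4, -3, 55), (4, 3, 55)  [2]
  a=5: (5, -3, 44), (5, 3, 44)  [2]
  a=6: none
  a=7: (7, -5, 32), (7, 5, 32)  [2]
  a=8: (8, -5, 28), (8, 5, 28)  [2]
  a=9: none
  a=10: (10, -7, 23), (10, -3, 22), (10, 3, 22), (10, 7, 23)  [4]
  a=11: (11, -3, 20), (11, 3, 20)  [2]
  a=12: none
  a=13: (13, 13, 20)  [1]
  a=14: (14, -9, 17), (14, -5, 16), (14, 5, 16), (14, 9, 17)  [4]
  a=15..17: none
Total reduced forms: 1 + 2 + 2 + 2 + 2 + 2 + 4 + 2 + 1 + 4 = 22
h = 22

22


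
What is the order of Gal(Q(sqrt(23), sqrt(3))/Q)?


The 2 square roots of distinct primes are multiplicatively independent over Q,
so [K:Q] = 2^2 and Gal(K/Q) is isomorphic to (Z/2Z)^2.
|Gal| = 2^2 = 4

4


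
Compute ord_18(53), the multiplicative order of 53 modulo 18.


We want ord_18(53), the smallest k >= 1 with 53^k = 1 mod 18.
n = 18 = 2 * 3^2, phi(18) = 6; the order divides phi(n).
Divisors of 6: 1, 2, 3, 6
Repeated squaring mod 18: 53^1 = 17, 53^2 = 1, 53^4 = 1
Test divisors in increasing order:
  k=1: 53^1 = 17 mod 18
  k=2: 53^2 = 1 mod 18  <- first divisor giving 1
Order = 2

2


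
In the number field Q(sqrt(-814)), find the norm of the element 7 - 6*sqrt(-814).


N(a + b*sqrt(d)) = a^2 - d*b^2
= (7)^2 - (-814)*(-6)^2
= 49 + 29304
= 29353

29353


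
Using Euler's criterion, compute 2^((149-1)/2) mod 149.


p = 149 is prime and the exponent is (p-1)/2 = 74, so by Euler's criterion 2^74 = (2/149) = +1 or -1 mod 149.
Compute by square-and-multiply:
  74 = 64 + 8 + 2 (binary 1001010)
  Repeated squaring mod 149: 2^1 = 2, 2^2 = 4, 2^4 = 16, 2^8 = 107, 2^16 = 125, 2^32 = 129, 2^64 = 102
  2^74 = 2^64 * 2^8 * 2^2 = 102 * 107 * 4 mod 149
    102 * 107 = 10914 = 37 mod 149
    37 * 4 = 148 = 148 mod 149
  2^74 = 148 mod 149
Result 148 = p - 1 = -1 mod 149: 2 is a quadratic non-residue mod 149. As a residue in [0, p-1] the value is 148.
2^74 mod 149 = 148

148


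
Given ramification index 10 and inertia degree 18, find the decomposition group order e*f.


|D_P| = e * f
= 10 * 18
= 180

180


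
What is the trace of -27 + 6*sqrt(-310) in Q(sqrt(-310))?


Tr(a + b*sqrt(d)) = (a + b*sqrt(d)) + (a - b*sqrt(d)) = 2a
= 2 * (-27)
= -54

-54


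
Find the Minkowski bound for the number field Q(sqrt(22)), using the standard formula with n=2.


d = 22, d mod 4 = 2, so disc(K) = 4d = 88; |disc(K)| = 88
Real quadratic field, so n = 2, s = r2 = 0, r1 = 2
M = (n!/n^n) * (4/pi)^s * sqrt(|disc(K)|) = (2!/2^2) * (4/pi)^0 * sqrt(88)
= 0.5 * 1.000000 * 9.380832
= 4.6904

4.6904


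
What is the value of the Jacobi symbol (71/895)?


Compute (71/895) via quadratic reciprocity:
  reciprocity: (71/895) -> -(895/71)
  reduce: (43/71)
  reciprocity: (43/71) -> -(71/43)
  reduce: (28/43)
  pull out 2: (2/43) = -1  (since 43 mod 8 = 3)
  pull out 2: (2/43) = -1  (since 43 mod 8 = 3)
  reciprocity: (7/43) -> -(43/7)
  reduce: (1/7)
  (1/7) = 1
Product of signs = -1

-1


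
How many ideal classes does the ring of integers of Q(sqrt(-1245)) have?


K = Q(sqrt(-1245)). d mod 4 = 3, so D = disc(K) = 4d = -4980
h(K) equals the number of primitive reduced positive-definite forms (a, b, c) = a*x^2 + b*x*y + c*y^2 with b^2 - 4ac = D,
where reduced means |b| <= a <= c, with b >= 0 whenever |b| = a or a = c, and primitive means gcd(a, b, c) = 1.
Reduced forces 3a^2 <= |D| = 4980, so 1 <= a <= 40; b must have the parity of D, and c = (b^2 - D)/(4a) must be an integer >= a.
Enumerate a = 1..40, b in [-a, a]:
  a=1: (1, 0, 1245)  [1]
  a=2: (2, 2, 623)  [1]
  a=3: (3, 0, 415)  [1]
  a=4: none
  a=5: (5, 0, 249)  [1]
  a=6: (6, 6, 209)  [1]
  a=7: (7, -2, 178), (7, 2, 178)  [2]
  a=8..9: none
  a=10: (10, 10, 127)  [1]
  a=11: (11, -6, 114), (11, 6, 114)  [2]
  a=12: none
  a=13: (13, -8, 97), (13, 8, 97)  [2]
  a=14: (14, -2, 89), (14, 2, 89)  [2]
  a=15: (15, 0, 83)  [1]
  a=16: none
  a=17: (17, -16, 77), (17, 16, 77)  [2]
  a=18: none
  a=19: (19, -6, 66), (19, 6, 66)  [2]
  a=20: none
  a=21: (21, -12, 61), (21, 12, 61)  [2]
  a=22: (22, -6, 57), (22, 6, 57)  [2]
  a=23..25: none
  a=26: (26, -18, 51), (26, 18, 51)  [2]
  a=27..29: none
  a=30: (30, 30, 49)  [1]
  a=31..32: none
  a=33: (33, -6, 38), (33, 6, 38)  [2]
  a=34: (34, -18, 39), (34, 18, 39)  [2]
  a=35: (35, -30, 42), (35, 30, 42)  [2]
  a=36..40: none
Total reduced forms: 1 + 1 + 1 + 1 + 1 + 2 + 1 + 2 + 2 + 2 + 1 + 2 + 2 + 2 + 2 + 2 + 1 + 2 + 2 + 2 = 32
h = 32

32


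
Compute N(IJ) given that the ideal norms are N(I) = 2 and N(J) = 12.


N(IJ) = N(I) * N(J)
= 2 * 12
= 24

24


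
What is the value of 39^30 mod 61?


p = 61 is prime and the exponent is (p-1)/2 = 30, so by Euler's criterion 39^30 = (39/61) = +1 or -1 mod 61.
Compute by square-and-multiply:
  30 = 16 + 8 + 4 + 2 (binary 11110)
  Repeated squaring mod 61: 39^1 = 39, 39^2 = 57, 39^4 = 16, 39^8 = 12, 39^16 = 22
  39^30 = 39^16 * 39^8 * 39^4 * 39^2 = 22 * 12 * 16 * 57 mod 61
    22 * 12 = 264 = 20 mod 61
    20 * 16 = 320 = 15 mod 61
    15 * 57 = 855 = 1 mod 61
  39^30 = 1 mod 61
Result 1: 39 is a quadratic residue mod 61.
39^30 mod 61 = 1

1


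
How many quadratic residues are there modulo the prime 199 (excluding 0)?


For prime p, the number of non-zero quadratic residues is (p-1)/2.
= (199-1)/2
= 99

99


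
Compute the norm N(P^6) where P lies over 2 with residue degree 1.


N(P^a) = p^(a*f)
= 2^(6*1)
= 2^6
= 64

64


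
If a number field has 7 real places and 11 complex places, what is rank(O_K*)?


By Dirichlet's unit theorem:
rank = r1 + r2 - 1
= 7 + 11 - 1
= 17

17


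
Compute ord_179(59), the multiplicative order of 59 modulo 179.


We want ord_179(59), the smallest k >= 1 with 59^k = 1 mod 179.
n = 179 = 179, phi(179) = 178; the order divides phi(n).
Divisors of 178: 1, 2, 89, 178
Repeated squaring mod 179: 59^1 = 59, 59^2 = 80, 59^4 = 135, 59^8 = 146, 59^16 = 15, 59^32 = 46, 59^64 = 147, 59^128 = 129
Test divisors in increasing order:
  k=1: 59^1 = 59 mod 179
  k=2: 59^2 = 80 mod 179
  k=89: 59^89 = 147 * 15 * 146 * 59 = 1 mod 179  <- first divisor giving 1
Order = 89

89


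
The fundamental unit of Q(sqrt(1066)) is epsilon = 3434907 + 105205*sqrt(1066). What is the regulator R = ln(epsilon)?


epsilon = 3434907 + 105205*sqrt(1066)
= 6.8698e+06
R = ln(6.8698e+06)
= 15.7426

15.7426


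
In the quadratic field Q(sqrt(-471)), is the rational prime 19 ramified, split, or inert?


K = Q(sqrt(-471)). Since d mod 4 = 1, disc(K) = -471.
Check p | disc: -471 mod 19 = 4.
p does not divide disc. Compute Legendre symbol (d/p):
4^((19-1)/2) mod 19 = 1
(d/p) = 1, so p splits: (p) = P*P' with e=1, f=1, g=2.
Therefore p is split.

split


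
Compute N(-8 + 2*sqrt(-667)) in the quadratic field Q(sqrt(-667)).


N(a + b*sqrt(d)) = a^2 - d*b^2
= (-8)^2 - (-667)*(2)^2
= 64 + 2668
= 2732

2732


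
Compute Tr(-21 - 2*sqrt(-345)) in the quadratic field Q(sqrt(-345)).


Tr(a + b*sqrt(d)) = (a + b*sqrt(d)) + (a - b*sqrt(d)) = 2a
= 2 * (-21)
= -42

-42


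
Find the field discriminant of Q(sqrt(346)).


For K = Q(sqrt(d)) with d squarefree: disc(K) = d if d = 1 mod 4, and disc(K) = 4d if d = 2 or 3 mod 4.
Here d = 346, and d mod 4 = 2.
d = 2 mod 4, not 1 (O_K = Z[sqrt(d)]), so disc(K) = 4d = 4 * (346) = 1384

1384


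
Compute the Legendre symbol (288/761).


p = 761 is prime, so compute (288/761) with the reciprocity algorithm (Jacobi-symbol steps: pull out 2s via (2/n), flip via reciprocity, reduce):
  pull out 2: (2/761) = +1  (since 761 mod 8 = 1)
  pull out 2: (2/761) = +1  (since 761 mod 8 = 1)
  pull out 2: (2/761) = +1  (since 761 mod 8 = 1)
  pull out 2: (2/761) = +1  (since 761 mod 8 = 1)
  pull out 2: (2/761) = +1  (since 761 mod 8 = 1)
  reciprocity: (9/761) -> +(761/9)
  reduce: (5/9)
  reciprocity: (5/9) -> +(9/5)
  reduce: (4/5)
  pull out 2: (2/5) = -1  (since 5 mod 8 = 5)
  pull out 2: (2/5) = -1  (since 5 mod 8 = 5)
  (1/5) = 1
Product of signs = 1
(288/761) = 1

1


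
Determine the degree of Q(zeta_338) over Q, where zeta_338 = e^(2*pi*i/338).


The degree equals Euler's totient phi(338).
338 = 2 * 13^2
phi(338) = 156

156


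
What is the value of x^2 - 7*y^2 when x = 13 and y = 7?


x^2 - d*y^2
= 13^2 - 7*7^2
= 169 - 343
= -174

-174


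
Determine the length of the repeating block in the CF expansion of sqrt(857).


Run the CF algorithm for sqrt(857).
a_0 = floor(sqrt(857)) = 29; set m_0=0, q_0=1.
Recurrence: m' = q*a - m,  q' = (d - m'^2)/q,  a' = floor((a_0 + m')/q').
  step 1: m=29, q=16, a=3
  step 2: m=19, q=31, a=1
  step 3: m=12, q=23, a=1
  step 4: m=11, q=32, a=1
  step 5: m=21, q=13, a=3
  step 6: m=18, q=41, a=1
  step 7: m=23, q=8, a=6
  step 8: m=25, q=29, a=1
  step 9: m=4, q=29, a=1
  step 10: m=25, q=8, a=6
  step 11: m=23, q=41, a=1
  step 12: m=18, q=13, a=3
  step 13: m=21, q=32, a=1
  step 14: m=11, q=23, a=1
  step 15: m=12, q=31, a=1
  step 16: m=19, q=16, a=3
  step 17: m=29, q=1, a=58
a_17 = 2*a_0 = 58, so the period closes here.
sqrt(857) = [29; 3, 1, 1, 1, 3, 1, 6, 1, 1, 6, 1, 3, 1, 1, 1, 3, 58]
Period length = 17

17


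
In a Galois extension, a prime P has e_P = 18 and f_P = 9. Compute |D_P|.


|D_P| = e * f
= 18 * 9
= 162

162


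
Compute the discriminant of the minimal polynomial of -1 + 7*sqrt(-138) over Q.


The element -1 + 7*sqrt(-138) has minimal polynomial:
x^2 + 2*x + 6763
Discriminant = (2)^2 - 4*(6763)
= 4 - 27052
= -27048

-27048


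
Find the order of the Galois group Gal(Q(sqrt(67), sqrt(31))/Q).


The 2 square roots of distinct primes are multiplicatively independent over Q,
so [K:Q] = 2^2 and Gal(K/Q) is isomorphic to (Z/2Z)^2.
|Gal| = 2^2 = 4

4


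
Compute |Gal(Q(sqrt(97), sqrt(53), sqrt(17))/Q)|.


The 3 square roots of distinct primes are multiplicatively independent over Q,
so [K:Q] = 2^3 and Gal(K/Q) is isomorphic to (Z/2Z)^3.
|Gal| = 2^3 = 8

8


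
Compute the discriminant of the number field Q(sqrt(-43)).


For K = Q(sqrt(d)) with d squarefree: disc(K) = d if d = 1 mod 4, and disc(K) = 4d if d = 2 or 3 mod 4.
Here d = -43, and d mod 4 = 1.
d = 1 mod 4 (O_K = Z[(1+sqrt(d))/2]), so disc(K) = d = -43

-43


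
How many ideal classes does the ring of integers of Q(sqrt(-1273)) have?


K = Q(sqrt(-1273)). d mod 4 = 3, so D = disc(K) = 4d = -5092
h(K) equals the number of primitive reduced positive-definite forms (a, b, c) = a*x^2 + b*x*y + c*y^2 with b^2 - 4ac = D,
where reduced means |b| <= a <= c, with b >= 0 whenever |b| = a or a = c, and primitive means gcd(a, b, c) = 1.
Reduced forces 3a^2 <= |D| = 5092, so 1 <= a <= 41; b must have the parity of D, and c = (b^2 - D)/(4a) must be an integer >= a.
Enumerate a = 1..41, b in [-a, a]:
  a=1: (1, 0, 1273)  [1]
  a=2: (2, 2, 637)  [1]
  a=3..6: none
  a=7: (7, -2, 182), (7, 2, 182)  [2]
  a=8..10: none
  a=11: (11, -10, 118), (11, 10, 118)  [2]
  a=12: none
  a=13: (13, -2, 98), (13, 2, 98)  [2]
  a=14: (14, -2, 91), (14, 2, 91)  [2]
  a=15..16: none
  a=17: (17, -12, 77), (17, 12, 77)  [2]
  a=18: none
  a=19: (19, 0, 67)  [1]
  a=20..21: none
  a=22: (22, -10, 59), (22, 10, 59)  [2]
  a=23..25: none
  a=26: (26, -2, 49), (26, 2, 49)  [2]
  a=27..33: none
  a=34: (34, -22, 41), (34, 22, 41)  [2]
  a=35..37: none
  a=38: (38, 38, 43)  [1]
  a=39..41: none
Total reduced forms: 1 + 1 + 2 + 2 + 2 + 2 + 2 + 1 + 2 + 2 + 2 + 1 = 20
h = 20

20


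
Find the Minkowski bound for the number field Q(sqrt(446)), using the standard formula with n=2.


d = 446, d mod 4 = 2, so disc(K) = 4d = 1784; |disc(K)| = 1784
Real quadratic field, so n = 2, s = r2 = 0, r1 = 2
M = (n!/n^n) * (4/pi)^s * sqrt(|disc(K)|) = (2!/2^2) * (4/pi)^0 * sqrt(1784)
= 0.5 * 1.000000 * 42.237424
= 21.1187

21.1187


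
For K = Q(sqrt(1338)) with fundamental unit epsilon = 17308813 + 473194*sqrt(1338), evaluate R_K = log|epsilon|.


epsilon = 17308813 + 473194*sqrt(1338)
= 3.4618e+07
R = ln(3.4618e+07)
= 17.3599

17.3599


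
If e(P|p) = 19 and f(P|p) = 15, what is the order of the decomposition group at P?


|D_P| = e * f
= 19 * 15
= 285

285


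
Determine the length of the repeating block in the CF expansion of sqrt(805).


Run the CF algorithm for sqrt(805).
a_0 = floor(sqrt(805)) = 28; set m_0=0, q_0=1.
Recurrence: m' = q*a - m,  q' = (d - m'^2)/q,  a' = floor((a_0 + m')/q').
  step 1: m=28, q=21, a=2
  step 2: m=14, q=29, a=1
  step 3: m=15, q=20, a=2
  step 4: m=25, q=9, a=5
  step 5: m=20, q=45, a=1
  step 6: m=25, q=4, a=13
  step 7: m=27, q=19, a=2
  step 8: m=11, q=36, a=1
  step 9: m=25, q=5, a=10
  step 10: m=25, q=36, a=1
  step 11: m=11, q=19, a=2
  step 12: m=27, q=4, a=13
  step 13: m=25, q=45, a=1
  step 14: m=20, q=9, a=5
  step 15: m=25, q=20, a=2
  step 16: m=15, q=29, a=1
  step 17: m=14, q=21, a=2
  step 18: m=28, q=1, a=56
a_18 = 2*a_0 = 56, so the period closes here.
sqrt(805) = [28; 2, 1, 2, 5, 1, 13, 2, 1, 10, 1, 2, 13, 1, 5, 2, 1, 2, 56]
Period length = 18

18


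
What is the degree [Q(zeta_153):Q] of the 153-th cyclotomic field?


The degree equals Euler's totient phi(153).
153 = 3^2 * 17
phi(153) = 96

96


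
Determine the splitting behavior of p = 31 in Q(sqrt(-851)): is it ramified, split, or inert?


K = Q(sqrt(-851)). Since d mod 4 = 1, disc(K) = -851.
Check p | disc: -851 mod 31 = 17.
p does not divide disc. Compute Legendre symbol (d/p):
17^((31-1)/2) mod 31 = -1
(d/p) = -1, so p is inert: (p) stays prime with e=1, f=2, g=1.
Therefore p is inert.

inert


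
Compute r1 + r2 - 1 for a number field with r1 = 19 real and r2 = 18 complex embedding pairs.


By Dirichlet's unit theorem:
rank = r1 + r2 - 1
= 19 + 18 - 1
= 36

36


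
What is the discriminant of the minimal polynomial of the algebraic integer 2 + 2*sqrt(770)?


The element 2 + 2*sqrt(770) has minimal polynomial:
x^2 - 4*x - 3076
Discriminant = (-4)^2 - 4*(-3076)
= 16 + 12304
= 12320

12320


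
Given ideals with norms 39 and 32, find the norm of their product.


N(IJ) = N(I) * N(J)
= 39 * 32
= 1248

1248


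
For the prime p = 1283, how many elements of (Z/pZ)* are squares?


For prime p, the number of non-zero quadratic residues is (p-1)/2.
= (1283-1)/2
= 641

641


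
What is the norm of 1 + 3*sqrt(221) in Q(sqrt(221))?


N(a + b*sqrt(d)) = a^2 - d*b^2
= (1)^2 - (221)*(3)^2
= 1 - 1989
= -1988

-1988


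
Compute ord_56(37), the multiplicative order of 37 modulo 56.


We want ord_56(37), the smallest k >= 1 with 37^k = 1 mod 56.
n = 56 = 2^3 * 7, phi(56) = 24; the order divides phi(n).
Divisors of 24: 1, 2, 3, 4, 6, 8, 12, 24
Repeated squaring mod 56: 37^1 = 37, 37^2 = 25, 37^4 = 9, 37^8 = 25, 37^16 = 9
Test divisors in increasing order:
  k=1: 37^1 = 37 mod 56
  k=2: 37^2 = 25 mod 56
  k=3: 37^3 = 25 * 37 = 29 mod 56
  k=4: 37^4 = 9 mod 56
  k=6: 37^6 = 9 * 25 = 1 mod 56  <- first divisor giving 1
Order = 6

6


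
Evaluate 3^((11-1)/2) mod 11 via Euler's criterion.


p = 11 is prime and the exponent is (p-1)/2 = 5, so by Euler's criterion 3^5 = (3/11) = +1 or -1 mod 11.
Compute by square-and-multiply:
  5 = 4 + 1 (binary 101)
  Repeated squaring mod 11: 3^1 = 3, 3^2 = 9, 3^4 = 4
  3^5 = 3^4 * 3^1 = 4 * 3 mod 11
    4 * 3 = 12 = 1 mod 11
  3^5 = 1 mod 11
Result 1: 3 is a quadratic residue mod 11.
3^5 mod 11 = 1

1


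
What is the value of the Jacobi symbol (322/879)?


Compute (322/879) via quadratic reciprocity:
  pull out 2: (2/879) = +1  (since 879 mod 8 = 7)
  reciprocity: (161/879) -> +(879/161)
  reduce: (74/161)
  pull out 2: (2/161) = +1  (since 161 mod 8 = 1)
  reciprocity: (37/161) -> +(161/37)
  reduce: (13/37)
  reciprocity: (13/37) -> +(37/13)
  reduce: (11/13)
  reciprocity: (11/13) -> +(13/11)
  reduce: (2/11)
  pull out 2: (2/11) = -1  (since 11 mod 8 = 3)
  (1/11) = 1
Product of signs = -1

-1


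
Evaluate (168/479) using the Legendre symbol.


p = 479 is prime, so compute (168/479) with the reciprocity algorithm (Jacobi-symbol steps: pull out 2s via (2/n), flip via reciprocity, reduce):
  pull out 2: (2/479) = +1  (since 479 mod 8 = 7)
  pull out 2: (2/479) = +1  (since 479 mod 8 = 7)
  pull out 2: (2/479) = +1  (since 479 mod 8 = 7)
  reciprocity: (21/479) -> +(479/21)
  reduce: (17/21)
  reciprocity: (17/21) -> +(21/17)
  reduce: (4/17)
  pull out 2: (2/17) = +1  (since 17 mod 8 = 1)
  pull out 2: (2/17) = +1  (since 17 mod 8 = 1)
  (1/17) = 1
Product of signs = 1
(168/479) = 1

1


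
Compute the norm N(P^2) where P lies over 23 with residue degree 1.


N(P^a) = p^(a*f)
= 23^(2*1)
= 23^2
= 529

529


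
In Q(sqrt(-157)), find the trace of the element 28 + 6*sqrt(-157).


Tr(a + b*sqrt(d)) = (a + b*sqrt(d)) + (a - b*sqrt(d)) = 2a
= 2 * (28)
= 56

56


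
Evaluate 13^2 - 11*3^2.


x^2 - d*y^2
= 13^2 - 11*3^2
= 169 - 99
= 70

70


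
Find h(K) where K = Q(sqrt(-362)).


K = Q(sqrt(-362)). d mod 4 = 2, so D = disc(K) = 4d = -1448
h(K) equals the number of primitive reduced positive-definite forms (a, b, c) = a*x^2 + b*x*y + c*y^2 with b^2 - 4ac = D,
where reduced means |b| <= a <= c, with b >= 0 whenever |b| = a or a = c, and primitive means gcd(a, b, c) = 1.
Reduced forces 3a^2 <= |D| = 1448, so 1 <= a <= 21; b must have the parity of D, and c = (b^2 - D)/(4a) must be an integer >= a.
Enumerate a = 1..21, b in [-a, a]:
  a=1: (1, 0, 362)  [1]
  a=2: (2, 0, 181)  [1]
  a=3: (3, -2, 121), (3, 2, 121)  [2]
  a=4..5: none
  a=6: (6, -4, 61), (6, 4, 61)  [2]
  a=7: (7, -6, 53), (7, 6, 53)  [2]
  a=8: none
  a=9: (9, -8, 42), (9, 8, 42)  [2]
  a=10: none
  a=11: (11, -2, 33), (11, 2, 33)  [2]
  a=12..13: none
  a=14: (14, -8, 27), (14, 8, 27)  [2]
  a=15..17: none
  a=18: (18, -8, 21), (18, 8, 21)  [2]
  a=19..20: none
  a=21: (21, -20, 22), (21, 20, 22)  [2]
Total reduced forms: 1 + 1 + 2 + 2 + 2 + 2 + 2 + 2 + 2 + 2 = 18
h = 18

18


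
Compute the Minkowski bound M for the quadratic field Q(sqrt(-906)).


d = -906, d mod 4 = 2, so disc(K) = 4d = -3624; |disc(K)| = 3624
Imaginary quadratic field, so n = 2, s = r2 = 1, r1 = 0
M = (n!/n^n) * (4/pi)^s * sqrt(|disc(K)|) = (2!/2^2) * (4/pi)^1 * sqrt(3624)
= 0.5 * 1.273240 * 60.199668
= 38.3243

38.3243


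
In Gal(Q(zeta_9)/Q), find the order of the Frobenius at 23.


The Frobenius at p in Gal(Q(zeta_n)/Q) = (Z/nZ)* is the class of p, so its order is ord_9(23), the smallest k >= 1 with 23^k = 1 mod 9.
n = 9 = 3^2, phi(9) = 6; the order divides phi(n).
Divisors of 6: 1, 2, 3, 6
Repeated squaring mod 9: 23^1 = 5, 23^2 = 7, 23^4 = 4
Test divisors in increasing order:
  k=1: 23^1 = 5 mod 9
  k=2: 23^2 = 7 mod 9
  k=3: 23^3 = 7 * 5 = 8 mod 9
  k=6: 23^6 = 4 * 7 = 1 mod 9  <- first divisor giving 1
Order = 6

6


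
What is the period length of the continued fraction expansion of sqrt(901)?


Run the CF algorithm for sqrt(901).
a_0 = floor(sqrt(901)) = 30; set m_0=0, q_0=1.
Recurrence: m' = q*a - m,  q' = (d - m'^2)/q,  a' = floor((a_0 + m')/q').
  step 1: m=30, q=1, a=60
a_1 = 2*a_0 = 60, so the period closes here.
sqrt(901) = [30; 60]
Period length = 1

1


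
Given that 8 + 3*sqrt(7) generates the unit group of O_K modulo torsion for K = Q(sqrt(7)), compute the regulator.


epsilon = 8 + 3*sqrt(7)
= 15.9373
R = ln(15.9373)
= 2.7687

2.7687


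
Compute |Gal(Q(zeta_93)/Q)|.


|Gal(Q(zeta_93)/Q)| = phi(93)
= 60

60


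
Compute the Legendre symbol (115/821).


p = 821 is prime, so compute (115/821) with the reciprocity algorithm (Jacobi-symbol steps: pull out 2s via (2/n), flip via reciprocity, reduce):
  reciprocity: (115/821) -> +(821/115)
  reduce: (16/115)
  pull out 2: (2/115) = -1  (since 115 mod 8 = 3)
  pull out 2: (2/115) = -1  (since 115 mod 8 = 3)
  pull out 2: (2/115) = -1  (since 115 mod 8 = 3)
  pull out 2: (2/115) = -1  (since 115 mod 8 = 3)
  (1/115) = 1
Product of signs = 1
(115/821) = 1

1


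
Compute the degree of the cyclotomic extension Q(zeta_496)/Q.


The degree equals Euler's totient phi(496).
496 = 2^4 * 31
phi(496) = 240

240


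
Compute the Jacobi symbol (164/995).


Compute (164/995) via quadratic reciprocity:
  pull out 2: (2/995) = -1  (since 995 mod 8 = 3)
  pull out 2: (2/995) = -1  (since 995 mod 8 = 3)
  reciprocity: (41/995) -> +(995/41)
  reduce: (11/41)
  reciprocity: (11/41) -> +(41/11)
  reduce: (8/11)
  pull out 2: (2/11) = -1  (since 11 mod 8 = 3)
  pull out 2: (2/11) = -1  (since 11 mod 8 = 3)
  pull out 2: (2/11) = -1  (since 11 mod 8 = 3)
  (1/11) = 1
Product of signs = -1

-1


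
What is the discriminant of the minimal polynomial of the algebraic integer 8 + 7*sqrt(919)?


The element 8 + 7*sqrt(919) has minimal polynomial:
x^2 - 16*x - 44967
Discriminant = (-16)^2 - 4*(-44967)
= 256 + 179868
= 180124

180124


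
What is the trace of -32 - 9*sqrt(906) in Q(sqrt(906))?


Tr(a + b*sqrt(d)) = (a + b*sqrt(d)) + (a - b*sqrt(d)) = 2a
= 2 * (-32)
= -64

-64


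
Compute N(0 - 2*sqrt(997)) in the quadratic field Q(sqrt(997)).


N(a + b*sqrt(d)) = a^2 - d*b^2
= (0)^2 - (997)*(-2)^2
= 0 - 3988
= -3988

-3988


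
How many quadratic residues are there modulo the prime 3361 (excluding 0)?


For prime p, the number of non-zero quadratic residues is (p-1)/2.
= (3361-1)/2
= 1680

1680


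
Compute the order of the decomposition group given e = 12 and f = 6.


|D_P| = e * f
= 12 * 6
= 72

72
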